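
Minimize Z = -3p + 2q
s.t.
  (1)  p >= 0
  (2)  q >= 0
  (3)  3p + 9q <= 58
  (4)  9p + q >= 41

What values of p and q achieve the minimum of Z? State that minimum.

p = 58/3, q = 0, minimum Z = -58

Corner points and Z = -3p + 2q:
  (58/3, 0) → Z = -58
  (41/9, 0) → Z = -41/3
  (311/78, 133/26) → Z = -45/26

At the optimal vertex, q = 0 and 3p + 9q = 58.
Solving simultaneously gives p = 58/3, q = 0.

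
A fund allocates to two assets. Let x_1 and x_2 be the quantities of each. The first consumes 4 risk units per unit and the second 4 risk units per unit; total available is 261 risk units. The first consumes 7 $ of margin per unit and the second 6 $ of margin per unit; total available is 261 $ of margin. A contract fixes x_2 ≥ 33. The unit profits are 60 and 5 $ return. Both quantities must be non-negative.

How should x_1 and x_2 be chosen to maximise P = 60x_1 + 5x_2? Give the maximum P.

x_1 = 9, x_2 = 33, maximum P = 705

Corner points and P = 60x_1 + 5x_2:
  (0, 87/2) → P = 435/2
  (0, 33) → P = 165
  (9, 33) → P = 705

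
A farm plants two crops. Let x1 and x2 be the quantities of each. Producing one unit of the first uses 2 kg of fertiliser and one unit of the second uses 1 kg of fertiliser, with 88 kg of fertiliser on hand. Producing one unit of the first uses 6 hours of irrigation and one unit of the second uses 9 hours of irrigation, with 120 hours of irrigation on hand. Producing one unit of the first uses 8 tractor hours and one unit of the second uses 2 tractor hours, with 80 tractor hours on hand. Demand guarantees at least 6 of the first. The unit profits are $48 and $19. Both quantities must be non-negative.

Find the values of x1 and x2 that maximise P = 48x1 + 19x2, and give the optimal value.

x1 = 8, x2 = 8, maximum P = 536

Vertices and P = 48x1 + 19x2:
  (10, 0) → P = 480
  (6, 0) → P = 288
  (8, 8) → P = 536
  (6, 28/3) → P = 1396/3

The optimum lies where 6x1 + 9x2 = 120 and 8x1 + 2x2 = 80.
Solving simultaneously gives x1 = 8, x2 = 8.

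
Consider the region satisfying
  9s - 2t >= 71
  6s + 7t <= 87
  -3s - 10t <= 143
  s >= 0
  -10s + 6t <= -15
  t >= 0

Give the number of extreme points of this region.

The feasible vertices (each the meet of two boundaries and inside every other half-plane) are:
  (671/75, 119/25)
  (71/9, 0)
  (29/2, 0)

3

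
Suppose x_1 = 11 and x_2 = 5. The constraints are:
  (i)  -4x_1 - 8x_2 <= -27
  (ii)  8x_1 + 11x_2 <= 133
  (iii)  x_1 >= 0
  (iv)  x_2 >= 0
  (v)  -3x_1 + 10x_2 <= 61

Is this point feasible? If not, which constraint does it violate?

not feasible — violates (ii)

Constraint (ii): 8x_1 + 11x_2 = 143, which is not ≤ 133. All other constraints are satisfied.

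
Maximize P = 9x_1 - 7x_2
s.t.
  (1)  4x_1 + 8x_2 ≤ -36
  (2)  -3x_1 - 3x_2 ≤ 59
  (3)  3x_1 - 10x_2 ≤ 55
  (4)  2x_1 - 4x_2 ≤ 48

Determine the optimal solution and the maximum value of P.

x_1 = 5/4, x_2 = -41/8, maximum P = 377/8

Vertices and P = 9x_1 - 7x_2:
  (-91/3, 32/3) → P = -1043/3
  (5/4, -41/8) → P = 377/8
  (-425/39, -114/13) → P = -477/13

At the optimal vertex, 4x_1 + 8x_2 = -36 and 3x_1 - 10x_2 = 55.
Solving simultaneously gives x_1 = 5/4, x_2 = -41/8.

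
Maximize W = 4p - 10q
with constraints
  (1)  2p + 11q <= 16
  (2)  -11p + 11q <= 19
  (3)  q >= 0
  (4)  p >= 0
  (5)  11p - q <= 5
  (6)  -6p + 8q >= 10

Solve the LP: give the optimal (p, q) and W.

p = 0, q = 5/4, maximum W = -25/2

Feasible corners and W = 4p - 10q:
  (0, 16/11) → W = -160/11
  (9/41, 58/41) → W = -544/41
  (0, 5/4) → W = -25/2

The optimum lies where p = 0 and -6p + 8q = 10.
Solving simultaneously gives p = 0, q = 5/4.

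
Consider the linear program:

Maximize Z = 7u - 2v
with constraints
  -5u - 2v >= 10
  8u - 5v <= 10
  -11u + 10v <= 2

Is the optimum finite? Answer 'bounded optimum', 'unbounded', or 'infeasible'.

bounded optimum

Extreme points and Z = 7u - 2v:
  (-30/41, -130/41) → Z = 50/41
  (-13/9, -25/18) → Z = -22/3
The feasible region has finitely many vertices and no improving ray; the maximum is 50/41 at (-30/41, -130/41).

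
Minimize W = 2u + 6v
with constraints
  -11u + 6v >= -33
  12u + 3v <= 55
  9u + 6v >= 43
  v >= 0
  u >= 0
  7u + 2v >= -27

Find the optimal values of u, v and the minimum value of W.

u = 19/5, v = 22/15, minimum W = 82/5

Extreme points and W = 2u + 6v:
  (143/35, 209/105) → W = 704/35
  (19/5, 22/15) → W = 82/5
  (0, 55/3) → W = 110
  (0, 43/6) → W = 43

The optimum lies where -11u + 6v = -33 and 9u + 6v = 43.
Solving simultaneously gives u = 19/5, v = 22/15.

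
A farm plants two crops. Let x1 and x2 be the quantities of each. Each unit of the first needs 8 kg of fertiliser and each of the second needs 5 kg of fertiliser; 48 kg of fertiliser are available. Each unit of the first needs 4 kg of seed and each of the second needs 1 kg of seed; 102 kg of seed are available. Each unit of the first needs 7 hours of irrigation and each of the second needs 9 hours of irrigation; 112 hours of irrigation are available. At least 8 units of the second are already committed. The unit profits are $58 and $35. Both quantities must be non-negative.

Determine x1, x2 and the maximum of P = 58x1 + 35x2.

Extreme points and P = 58x1 + 35x2:
  (0, 48/5) → P = 336
  (0, 8) → P = 280
  (1, 8) → P = 338

x1 = 1, x2 = 8, maximum P = 338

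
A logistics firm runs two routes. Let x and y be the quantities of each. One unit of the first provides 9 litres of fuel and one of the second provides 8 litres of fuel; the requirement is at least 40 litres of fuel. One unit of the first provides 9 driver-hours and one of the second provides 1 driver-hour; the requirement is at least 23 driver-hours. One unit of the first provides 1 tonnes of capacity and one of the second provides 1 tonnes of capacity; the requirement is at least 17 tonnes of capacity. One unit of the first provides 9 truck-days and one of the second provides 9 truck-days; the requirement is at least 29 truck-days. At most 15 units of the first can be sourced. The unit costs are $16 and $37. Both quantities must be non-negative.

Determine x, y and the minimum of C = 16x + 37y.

x = 15, y = 2, minimum C = 314

Feasible corners and C = 16x + 37y:
  (0, 23) → C = 851
  (3/4, 65/4) → C = 2453/4
  (15, 2) → C = 314
The feasible region is unbounded (it extends along (0, 1)), but C strictly increases along every unbounded feasible direction, so there is no improving ray and the minimum is attained at a vertex.

The binding constraints are x + y = 17 and x = 15.
Solving simultaneously gives x = 15, y = 2.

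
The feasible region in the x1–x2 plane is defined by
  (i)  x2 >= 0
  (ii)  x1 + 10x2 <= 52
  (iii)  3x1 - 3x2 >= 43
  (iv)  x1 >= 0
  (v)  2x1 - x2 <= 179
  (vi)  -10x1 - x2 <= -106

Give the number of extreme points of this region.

3

Intersecting each pair of boundary lines and keeping only the points that satisfy every inequality leaves:
  (52, 0)
  (43/3, 0)
  (586/33, 113/33)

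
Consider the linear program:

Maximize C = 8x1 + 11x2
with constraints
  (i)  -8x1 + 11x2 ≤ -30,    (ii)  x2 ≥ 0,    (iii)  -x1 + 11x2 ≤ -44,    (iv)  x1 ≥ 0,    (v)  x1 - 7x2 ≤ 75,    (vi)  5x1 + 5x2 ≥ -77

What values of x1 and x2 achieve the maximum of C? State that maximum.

x1 = 517/4, x2 = 31/4, maximum C = 4477/4

Corner points and C = 8x1 + 11x2:
  (44, 0) → C = 352
  (75, 0) → C = 600
  (517/4, 31/4) → C = 4477/4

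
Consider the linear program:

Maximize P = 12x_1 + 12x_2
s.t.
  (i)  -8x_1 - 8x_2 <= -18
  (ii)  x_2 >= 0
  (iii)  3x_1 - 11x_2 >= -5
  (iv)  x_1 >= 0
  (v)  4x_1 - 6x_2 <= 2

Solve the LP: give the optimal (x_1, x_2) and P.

The optimum lies where 3x_1 - 11x_2 = -5 and 4x_1 - 6x_2 = 2.
Solving simultaneously gives x_1 = 2, x_2 = 1.

x_1 = 2, x_2 = 1, maximum P = 36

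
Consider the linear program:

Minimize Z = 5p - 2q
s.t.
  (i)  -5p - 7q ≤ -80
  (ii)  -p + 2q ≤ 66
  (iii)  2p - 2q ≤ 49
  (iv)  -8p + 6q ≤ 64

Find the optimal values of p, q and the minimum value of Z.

Feasible corners and Z = 5p - 2q:
  (503/24, -85/24) → Z = 895/8
  (16/43, 480/43) → Z = -880/43
  (115, 181/2) → Z = 394
  (134/5, 232/5) → Z = 206/5

The binding constraints are -5p - 7q = -80 and -8p + 6q = 64.
Solving simultaneously gives p = 16/43, q = 480/43.

p = 16/43, q = 480/43, minimum Z = -880/43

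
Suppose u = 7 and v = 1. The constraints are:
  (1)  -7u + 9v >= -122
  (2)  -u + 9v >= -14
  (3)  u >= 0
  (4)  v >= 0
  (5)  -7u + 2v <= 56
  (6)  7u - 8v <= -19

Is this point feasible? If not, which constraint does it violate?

Constraint (6): 7u - 8v = 41, which is not ≤ -19. All other constraints are satisfied.

not feasible — violates (6)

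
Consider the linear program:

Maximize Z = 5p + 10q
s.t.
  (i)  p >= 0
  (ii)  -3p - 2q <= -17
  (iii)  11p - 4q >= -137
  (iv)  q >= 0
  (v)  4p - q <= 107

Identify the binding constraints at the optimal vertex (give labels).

(iii) and (v)

Extreme points and Z = 5p + 10q:
  (0, 17/2) → Z = 85
  (0, 137/4) → Z = 685/2
  (17/3, 0) → Z = 85/3
  (113, 345) → Z = 4015
  (107/4, 0) → Z = 535/4

The maximum is at (113, 345). Substituting into each constraint, equality holds for (iii) and (v); the remaining constraints have slack.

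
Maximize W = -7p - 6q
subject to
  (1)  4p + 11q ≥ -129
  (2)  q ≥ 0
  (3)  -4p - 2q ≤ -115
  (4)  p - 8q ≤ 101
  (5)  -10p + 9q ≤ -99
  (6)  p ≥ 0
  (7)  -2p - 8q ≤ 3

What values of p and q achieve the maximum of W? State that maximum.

Extreme points and W = -7p - 6q:
  (115/4, 0) → W = -805/4
  (101, 0) → W = -707
  (1233/56, 377/28) → W = -13155/56
The feasible region is unbounded (it extends along (9, 10), (8, 1)), but W strictly decreases along every unbounded feasible direction, so there is no improving ray and the maximum is attained at a vertex.

p = 115/4, q = 0, maximum W = -805/4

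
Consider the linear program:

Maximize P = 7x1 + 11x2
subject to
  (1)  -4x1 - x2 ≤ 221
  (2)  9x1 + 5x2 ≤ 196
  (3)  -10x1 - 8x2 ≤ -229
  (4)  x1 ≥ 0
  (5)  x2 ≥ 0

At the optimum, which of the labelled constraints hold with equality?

Extreme points and P = 7x1 + 11x2:
  (423/22, 101/22) → P = 2036/11
  (0, 196/5) → P = 2156/5
  (0, 229/8) → P = 2519/8

The maximum is at (0, 196/5). Substituting into each constraint, equality holds for (2) and (4); the remaining constraints have slack.

(2) and (4)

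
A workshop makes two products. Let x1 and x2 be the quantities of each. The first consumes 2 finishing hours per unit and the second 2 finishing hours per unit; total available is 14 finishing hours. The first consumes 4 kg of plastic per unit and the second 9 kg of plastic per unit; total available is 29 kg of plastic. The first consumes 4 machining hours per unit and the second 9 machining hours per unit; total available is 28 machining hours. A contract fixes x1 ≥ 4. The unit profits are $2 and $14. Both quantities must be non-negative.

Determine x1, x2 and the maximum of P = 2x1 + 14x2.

The optimum lies where 4x1 + 9x2 = 28 and x1 = 4.
Solving simultaneously gives x1 = 4, x2 = 4/3.

x1 = 4, x2 = 4/3, maximum P = 80/3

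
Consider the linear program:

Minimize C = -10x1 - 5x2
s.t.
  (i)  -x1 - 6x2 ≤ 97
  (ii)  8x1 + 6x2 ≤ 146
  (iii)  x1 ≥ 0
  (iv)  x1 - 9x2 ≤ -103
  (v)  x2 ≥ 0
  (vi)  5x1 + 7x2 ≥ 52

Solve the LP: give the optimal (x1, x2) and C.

Corner points and C = -10x1 - 5x2:
  (0, 73/3) → C = -365/3
  (116/13, 485/39) → C = -5905/39
  (0, 103/9) → C = -515/9

The optimum lies where 8x1 + 6x2 = 146 and x1 - 9x2 = -103.
Solving simultaneously gives x1 = 116/13, x2 = 485/39.

x1 = 116/13, x2 = 485/39, minimum C = -5905/39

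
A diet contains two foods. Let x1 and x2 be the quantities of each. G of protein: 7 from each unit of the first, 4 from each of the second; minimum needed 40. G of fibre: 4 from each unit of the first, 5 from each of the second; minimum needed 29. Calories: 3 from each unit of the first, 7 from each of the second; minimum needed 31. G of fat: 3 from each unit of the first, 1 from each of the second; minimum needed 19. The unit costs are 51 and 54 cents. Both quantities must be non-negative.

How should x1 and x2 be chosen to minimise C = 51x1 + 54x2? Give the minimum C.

Feasible corners and C = 51x1 + 54x2:
  (0, 19) → C = 1026
  (31/3, 0) → C = 527
  (17/3, 2) → C = 397
The feasible region is unbounded (it extends along (0, 1), (1, 0)), but C strictly increases along every unbounded feasible direction, so there is no improving ray and the minimum is attained at a vertex.

The binding constraints are 3x1 + 7x2 = 31 and 3x1 + x2 = 19.
Solving simultaneously gives x1 = 17/3, x2 = 2.

x1 = 17/3, x2 = 2, minimum C = 397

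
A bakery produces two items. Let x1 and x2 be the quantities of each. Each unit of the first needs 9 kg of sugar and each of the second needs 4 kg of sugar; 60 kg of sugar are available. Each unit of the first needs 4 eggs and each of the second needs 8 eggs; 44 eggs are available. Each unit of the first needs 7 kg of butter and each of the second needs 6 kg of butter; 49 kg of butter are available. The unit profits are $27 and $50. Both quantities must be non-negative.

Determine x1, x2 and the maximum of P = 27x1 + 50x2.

x1 = 4, x2 = 7/2, maximum P = 283

Vertices and P = 27x1 + 50x2:
  (0, 0) → P = 0
  (0, 11/2) → P = 275
  (20/3, 0) → P = 180
  (82/13, 21/26) → P = 2739/13
  (4, 7/2) → P = 283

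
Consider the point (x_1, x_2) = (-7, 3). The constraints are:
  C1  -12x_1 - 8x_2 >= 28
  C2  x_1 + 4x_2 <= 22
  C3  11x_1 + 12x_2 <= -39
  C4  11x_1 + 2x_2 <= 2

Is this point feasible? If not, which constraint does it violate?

C1: 60 ≥ 28 ✓
C2: 5 ≤ 22 ✓
C3: -41 ≤ -39 ✓
C4: -71 ≤ 2 ✓

feasible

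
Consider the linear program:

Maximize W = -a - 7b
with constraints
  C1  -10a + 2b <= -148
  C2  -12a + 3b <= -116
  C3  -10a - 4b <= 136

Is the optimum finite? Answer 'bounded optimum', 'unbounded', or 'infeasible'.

unbounded

From the feasible point (106/3, 308/3), moving in the direction (4, -10) keeps every constraint satisfied while W increases without bound.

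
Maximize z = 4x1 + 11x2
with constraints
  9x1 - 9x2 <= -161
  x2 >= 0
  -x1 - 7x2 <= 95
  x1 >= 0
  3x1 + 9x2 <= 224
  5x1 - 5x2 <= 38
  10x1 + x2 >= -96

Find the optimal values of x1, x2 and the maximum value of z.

x1 = 21/4, x2 = 833/36, maximum z = 9919/36

Corner points and z = 4x1 + 11x2:
  (0, 161/9) → z = 1771/9
  (21/4, 833/36) → z = 9919/36
  (0, 224/9) → z = 2464/9

At the optimal vertex, 9x1 - 9x2 = -161 and 3x1 + 9x2 = 224.
Solving simultaneously gives x1 = 21/4, x2 = 833/36.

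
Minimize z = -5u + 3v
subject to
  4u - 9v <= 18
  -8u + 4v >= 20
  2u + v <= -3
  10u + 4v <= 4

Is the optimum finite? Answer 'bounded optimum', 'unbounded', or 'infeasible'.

Corner points and z = -5u + 3v:
  (-9/2, -4) → z = 21/2
  (-2, 1) → z = 13
The feasible region has finitely many vertices and no improving ray; the minimum is 21/2 at (-9/2, -4).

bounded optimum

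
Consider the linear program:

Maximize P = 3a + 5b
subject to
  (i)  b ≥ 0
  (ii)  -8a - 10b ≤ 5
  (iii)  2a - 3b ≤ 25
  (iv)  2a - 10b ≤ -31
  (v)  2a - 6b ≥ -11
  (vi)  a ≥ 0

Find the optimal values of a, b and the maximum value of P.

Vertices and P = 3a + 5b:
  (49/2, 8) → P = 227/2
  (61/2, 12) → P = 303/2
  (19/2, 5) → P = 107/2

The optimum lies where 2a - 3b = 25 and 2a - 6b = -11.
Solving simultaneously gives a = 61/2, b = 12.

a = 61/2, b = 12, maximum P = 303/2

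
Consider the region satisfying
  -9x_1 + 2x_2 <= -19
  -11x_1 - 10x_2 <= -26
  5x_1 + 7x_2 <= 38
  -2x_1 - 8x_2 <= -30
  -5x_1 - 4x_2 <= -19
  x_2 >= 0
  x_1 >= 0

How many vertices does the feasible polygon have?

3

The feasible vertices (each the meet of two boundaries and inside every other half-plane) are:
  (209/73, 247/73)
  (53/19, 58/19)
  (47/13, 37/13)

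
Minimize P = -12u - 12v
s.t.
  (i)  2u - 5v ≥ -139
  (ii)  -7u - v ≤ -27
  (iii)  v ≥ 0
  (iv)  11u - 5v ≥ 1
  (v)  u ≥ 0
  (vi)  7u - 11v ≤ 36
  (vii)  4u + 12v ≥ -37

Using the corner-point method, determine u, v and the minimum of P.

Extreme points and P = -12u - 12v:
  (140/9, 1531/45) → P = -8924/15
  (1709/13, 1045/13) → P = -33048/13
  (27/7, 0) → P = -324/7
  (68/23, 145/23) → P = -2556/23
  (36/7, 0) → P = -432/7

At the optimal vertex, 2u - 5v = -139 and 7u - 11v = 36.
Solving simultaneously gives u = 1709/13, v = 1045/13.

u = 1709/13, v = 1045/13, minimum P = -33048/13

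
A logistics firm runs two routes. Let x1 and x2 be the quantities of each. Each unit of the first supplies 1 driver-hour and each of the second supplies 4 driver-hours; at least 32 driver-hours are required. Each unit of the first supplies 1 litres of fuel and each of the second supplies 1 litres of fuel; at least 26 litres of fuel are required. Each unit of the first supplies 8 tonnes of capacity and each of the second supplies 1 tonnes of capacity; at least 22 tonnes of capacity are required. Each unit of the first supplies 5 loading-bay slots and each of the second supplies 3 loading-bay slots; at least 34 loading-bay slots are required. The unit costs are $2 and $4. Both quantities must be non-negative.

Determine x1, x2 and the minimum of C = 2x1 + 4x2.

The feasible region is unbounded (it extends along (0, 1), (1, 0)), but C strictly increases along every unbounded feasible direction, so there is no improving ray and the minimum is attained at a vertex.

The optimum lies where x1 + 4x2 = 32 and x1 + x2 = 26.
Solving simultaneously gives x1 = 24, x2 = 2.

x1 = 24, x2 = 2, minimum C = 56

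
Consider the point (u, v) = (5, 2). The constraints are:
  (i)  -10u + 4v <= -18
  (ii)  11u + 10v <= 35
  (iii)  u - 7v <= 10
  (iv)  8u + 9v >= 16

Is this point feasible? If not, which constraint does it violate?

Constraint (ii): 11u + 10v = 75, which is not ≤ 35. All other constraints are satisfied.

not feasible — violates (ii)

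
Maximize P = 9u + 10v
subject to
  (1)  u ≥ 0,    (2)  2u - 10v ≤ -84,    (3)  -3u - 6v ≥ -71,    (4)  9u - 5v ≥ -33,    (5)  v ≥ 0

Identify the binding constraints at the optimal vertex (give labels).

(2) and (3)

Corner points and P = 9u + 10v:
  (103/21, 197/21) → P = 2897/21
  (9/8, 69/8) → P = 771/8
  (157/69, 246/23) → P = 2931/23

The maximum is at (103/21, 197/21). Substituting into each constraint, equality holds for (2) and (3); the remaining constraints have slack.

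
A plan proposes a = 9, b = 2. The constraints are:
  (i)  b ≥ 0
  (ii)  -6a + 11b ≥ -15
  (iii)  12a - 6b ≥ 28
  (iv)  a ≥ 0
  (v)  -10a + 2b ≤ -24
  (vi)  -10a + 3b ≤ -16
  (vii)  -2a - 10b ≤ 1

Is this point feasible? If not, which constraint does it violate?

Constraint (ii): -6a + 11b = -32, which is not ≥ -15. All other constraints are satisfied.

not feasible — violates (ii)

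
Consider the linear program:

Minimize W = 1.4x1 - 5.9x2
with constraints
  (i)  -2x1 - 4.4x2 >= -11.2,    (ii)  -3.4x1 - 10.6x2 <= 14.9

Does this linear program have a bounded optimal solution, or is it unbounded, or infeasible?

unbounded

From the feasible point (4607/156, -1697/156), moving in the direction (-4.4, 2) keeps every constraint satisfied while W decreases without bound.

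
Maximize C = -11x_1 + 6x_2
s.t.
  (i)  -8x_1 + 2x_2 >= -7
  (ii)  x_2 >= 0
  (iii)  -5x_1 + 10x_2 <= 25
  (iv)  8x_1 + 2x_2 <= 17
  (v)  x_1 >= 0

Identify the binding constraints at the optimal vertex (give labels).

(iii) and (v)

Vertices and C = -11x_1 + 6x_2:
  (7/8, 0) → C = -77/8
  (3/2, 5/2) → C = -3/2
  (0, 0) → C = 0
  (4/3, 19/6) → C = 13/3
  (0, 5/2) → C = 15

The maximum is at (0, 5/2). Substituting into each constraint, equality holds for (iii) and (v); the remaining constraints have slack.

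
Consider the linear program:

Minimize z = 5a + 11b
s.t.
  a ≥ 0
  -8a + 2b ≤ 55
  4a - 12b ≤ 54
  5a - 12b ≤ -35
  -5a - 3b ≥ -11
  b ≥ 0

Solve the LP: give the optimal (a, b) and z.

a = 0, b = 35/12, minimum z = 385/12

Corner points and z = 5a + 11b:
  (0, 35/12) → z = 385/12
  (0, 11/3) → z = 121/3
  (9/25, 46/15) → z = 533/15

At the optimal vertex, a = 0 and 5a - 12b = -35.
Solving simultaneously gives a = 0, b = 35/12.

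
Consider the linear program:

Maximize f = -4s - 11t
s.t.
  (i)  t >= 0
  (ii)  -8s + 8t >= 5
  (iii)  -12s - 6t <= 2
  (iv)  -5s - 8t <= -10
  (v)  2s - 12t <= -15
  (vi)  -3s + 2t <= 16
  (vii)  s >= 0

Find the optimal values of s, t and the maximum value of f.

s = 0, t = 5/4, maximum f = -55/4

Vertices and f = -4s - 11t:
  (3/4, 11/8) → f = -145/8
  (0, 5/4) → f = -55/4
  (0, 8) → f = -88
The feasible region is unbounded (it extends along (1, 1), (2, 3)), but f strictly decreases along every unbounded feasible direction, so there is no improving ray and the maximum is attained at a vertex.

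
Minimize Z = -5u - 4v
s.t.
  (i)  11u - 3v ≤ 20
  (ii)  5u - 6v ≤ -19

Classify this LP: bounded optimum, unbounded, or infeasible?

From the feasible point (59/17, 103/17), moving in the direction (3, 11) keeps every constraint satisfied while Z decreases without bound.

unbounded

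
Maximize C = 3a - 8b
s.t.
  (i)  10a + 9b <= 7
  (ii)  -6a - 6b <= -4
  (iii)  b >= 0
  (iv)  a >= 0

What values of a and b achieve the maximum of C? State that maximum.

Extreme points and C = 3a - 8b:
  (7/10, 0) → C = 21/10
  (0, 7/9) → C = -56/9
  (2/3, 0) → C = 2
  (0, 2/3) → C = -16/3

The binding constraints are 10a + 9b = 7 and b = 0.
Solving simultaneously gives a = 7/10, b = 0.

a = 7/10, b = 0, maximum C = 21/10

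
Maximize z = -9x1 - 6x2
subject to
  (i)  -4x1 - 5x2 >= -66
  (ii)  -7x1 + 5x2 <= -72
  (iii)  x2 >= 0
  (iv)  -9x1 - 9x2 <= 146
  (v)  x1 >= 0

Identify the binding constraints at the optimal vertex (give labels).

Feasible corners and z = -9x1 - 6x2:
  (138/11, 174/55) → z = -7254/55
  (33/2, 0) → z = -297/2
  (72/7, 0) → z = -648/7

The maximum is at (72/7, 0). Substituting into each constraint, equality holds for (ii) and (iii); the remaining constraints have slack.

(ii) and (iii)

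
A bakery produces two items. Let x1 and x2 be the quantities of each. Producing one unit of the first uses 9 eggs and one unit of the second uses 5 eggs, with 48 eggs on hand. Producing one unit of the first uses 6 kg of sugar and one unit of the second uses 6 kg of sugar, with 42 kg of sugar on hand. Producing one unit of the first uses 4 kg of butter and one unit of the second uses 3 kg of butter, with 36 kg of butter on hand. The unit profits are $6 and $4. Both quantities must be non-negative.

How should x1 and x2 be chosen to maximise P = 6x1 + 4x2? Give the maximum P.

x1 = 13/4, x2 = 15/4, maximum P = 69/2

The binding constraints are 9x1 + 5x2 = 48 and 6x1 + 6x2 = 42.
Solving simultaneously gives x1 = 13/4, x2 = 15/4.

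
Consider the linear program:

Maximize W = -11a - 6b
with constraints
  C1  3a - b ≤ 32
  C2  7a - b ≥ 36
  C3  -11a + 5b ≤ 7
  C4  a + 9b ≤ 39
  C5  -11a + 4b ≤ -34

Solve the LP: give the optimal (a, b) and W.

a = 1, b = -29, maximum W = 163

Vertices and W = -11a - 6b:
  (1, -29) → W = 163
  (327/28, 85/28) → W = -4107/28
  (363/64, 237/64) → W = -5415/64

At the optimal vertex, 3a - b = 32 and 7a - b = 36.
Solving simultaneously gives a = 1, b = -29.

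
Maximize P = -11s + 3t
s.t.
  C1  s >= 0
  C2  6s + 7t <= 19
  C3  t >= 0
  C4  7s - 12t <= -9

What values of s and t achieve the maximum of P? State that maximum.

The optimum lies where s = 0 and 6s + 7t = 19.
Solving simultaneously gives s = 0, t = 19/7.

s = 0, t = 19/7, maximum P = 57/7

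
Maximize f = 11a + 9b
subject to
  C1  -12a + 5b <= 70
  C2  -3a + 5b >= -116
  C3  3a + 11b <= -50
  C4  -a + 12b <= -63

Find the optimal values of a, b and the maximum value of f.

Feasible corners and f = 11a + 9b:
  (-62/3, -178/5) → f = -8216/15
  (-1155/139, -826/139) → f = -20139/139
  (171/8, -83/8) → f = 567/4
  (93/47, -239/47) → f = -24

a = 171/8, b = -83/8, maximum f = 567/4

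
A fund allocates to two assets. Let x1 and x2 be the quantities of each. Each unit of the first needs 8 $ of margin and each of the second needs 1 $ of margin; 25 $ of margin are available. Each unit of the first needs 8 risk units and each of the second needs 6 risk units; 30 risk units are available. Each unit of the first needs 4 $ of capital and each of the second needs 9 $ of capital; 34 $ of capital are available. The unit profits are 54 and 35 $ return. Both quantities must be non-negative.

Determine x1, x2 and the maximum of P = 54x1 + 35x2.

x1 = 3, x2 = 1, maximum P = 197

Vertices and P = 54x1 + 35x2:
  (0, 0) → P = 0
  (0, 34/9) → P = 1190/9
  (25/8, 0) → P = 675/4
  (3, 1) → P = 197
  (11/8, 19/6) → P = 2221/12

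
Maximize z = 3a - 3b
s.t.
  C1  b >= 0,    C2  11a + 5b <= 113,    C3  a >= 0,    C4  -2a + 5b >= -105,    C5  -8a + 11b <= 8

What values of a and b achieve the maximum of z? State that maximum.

Vertices and z = 3a - 3b:
  (113/11, 0) → z = 339/11
  (0, 0) → z = 0
  (1203/161, 992/161) → z = 633/161
  (0, 8/11) → z = -24/11

At the optimal vertex, b = 0 and 11a + 5b = 113.
Solving simultaneously gives a = 113/11, b = 0.

a = 113/11, b = 0, maximum z = 339/11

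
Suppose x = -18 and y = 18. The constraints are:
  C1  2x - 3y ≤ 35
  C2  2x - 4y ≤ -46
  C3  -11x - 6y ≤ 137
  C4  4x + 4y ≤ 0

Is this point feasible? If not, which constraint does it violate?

feasible

C1: -90 ≤ 35 ✓
C2: -108 ≤ -46 ✓
C3: 90 ≤ 137 ✓
C4: 0 ≤ 0 ✓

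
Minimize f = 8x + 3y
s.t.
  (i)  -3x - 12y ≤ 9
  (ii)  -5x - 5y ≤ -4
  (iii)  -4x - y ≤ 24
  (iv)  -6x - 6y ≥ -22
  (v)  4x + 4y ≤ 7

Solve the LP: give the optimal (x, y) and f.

x = -124/15, y = 136/15, minimum f = -584/15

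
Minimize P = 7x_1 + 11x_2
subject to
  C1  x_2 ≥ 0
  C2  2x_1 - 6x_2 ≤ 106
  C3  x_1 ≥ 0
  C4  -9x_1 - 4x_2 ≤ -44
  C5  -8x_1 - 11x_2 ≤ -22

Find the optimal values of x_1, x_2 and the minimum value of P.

Vertices and P = 7x_1 + 11x_2:
  (53, 0) → P = 371
  (44/9, 0) → P = 308/9
  (0, 11) → P = 121
The feasible region is unbounded (it extends along (0, 1), (3, 1)), but P strictly increases along every unbounded feasible direction, so there is no improving ray and the minimum is attained at a vertex.

The optimum lies where x_2 = 0 and -9x_1 - 4x_2 = -44.
Solving simultaneously gives x_1 = 44/9, x_2 = 0.

x_1 = 44/9, x_2 = 0, minimum P = 308/9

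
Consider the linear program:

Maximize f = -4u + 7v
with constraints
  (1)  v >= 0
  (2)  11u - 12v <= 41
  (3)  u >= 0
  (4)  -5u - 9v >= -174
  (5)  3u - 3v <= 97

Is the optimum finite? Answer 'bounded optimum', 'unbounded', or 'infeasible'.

bounded optimum

Vertices and f = -4u + 7v:
  (41/11, 0) → f = -164/11
  (0, 0) → f = 0
  (819/53, 1709/159) → f = 2135/159
  (0, 58/3) → f = 406/3
The feasible region has finitely many vertices and no improving ray; the maximum is 406/3 at (0, 58/3).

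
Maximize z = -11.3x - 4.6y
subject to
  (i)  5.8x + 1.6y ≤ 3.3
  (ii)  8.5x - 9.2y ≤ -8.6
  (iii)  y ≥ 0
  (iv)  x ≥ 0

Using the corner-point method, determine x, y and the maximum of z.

x = 0, y = 43/46, maximum z = -43/10

Extreme points and z = -11.3x - 4.6y:
  (415/1674, 7793/6696) → z = -273029/33480
  (0, 33/16) → z = -759/80
  (0, 43/46) → z = -43/10

The optimum lies where 8.5x - 9.2y = -8.6 and x = 0.
Solving simultaneously gives x = 0, y = 43/46.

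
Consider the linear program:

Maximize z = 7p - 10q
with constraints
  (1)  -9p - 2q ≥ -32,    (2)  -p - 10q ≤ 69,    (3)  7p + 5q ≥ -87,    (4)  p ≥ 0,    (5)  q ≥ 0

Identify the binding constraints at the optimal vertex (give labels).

(1) and (5)

Extreme points and z = 7p - 10q:
  (0, 16) → z = -160
  (32/9, 0) → z = 224/9
  (0, 0) → z = 0

The maximum is at (32/9, 0). Substituting into each constraint, equality holds for (1) and (5); the remaining constraints have slack.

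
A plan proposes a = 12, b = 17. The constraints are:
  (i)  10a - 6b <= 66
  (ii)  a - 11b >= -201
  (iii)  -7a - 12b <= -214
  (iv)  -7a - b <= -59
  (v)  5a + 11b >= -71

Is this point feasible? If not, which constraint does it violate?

(i): 18 ≤ 66 ✓
(ii): -175 ≥ -201 ✓
(iii): -288 ≤ -214 ✓
(iv): -101 ≤ -59 ✓
(v): 247 ≥ -71 ✓

feasible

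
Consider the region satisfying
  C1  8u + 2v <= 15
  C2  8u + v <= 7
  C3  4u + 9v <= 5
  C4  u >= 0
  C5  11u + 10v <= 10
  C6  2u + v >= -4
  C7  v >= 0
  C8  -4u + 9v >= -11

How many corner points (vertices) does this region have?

5

The feasible vertices (each the meet of two boundaries and inside every other half-plane) are:
  (20/23, 1/23)
  (7/8, 0)
  (0, 5/9)
  (40/59, 15/59)
  (0, 0)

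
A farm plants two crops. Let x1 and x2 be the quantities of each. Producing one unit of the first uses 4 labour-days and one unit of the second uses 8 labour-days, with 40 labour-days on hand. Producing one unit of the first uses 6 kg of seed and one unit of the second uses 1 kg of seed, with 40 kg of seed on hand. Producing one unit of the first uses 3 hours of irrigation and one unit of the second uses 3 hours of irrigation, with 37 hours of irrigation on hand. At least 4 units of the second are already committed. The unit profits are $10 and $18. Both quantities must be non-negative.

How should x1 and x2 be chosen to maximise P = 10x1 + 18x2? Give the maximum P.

Extreme points and P = 10x1 + 18x2:
  (0, 5) → P = 90
  (0, 4) → P = 72
  (2, 4) → P = 92

The binding constraints are 4x1 + 8x2 = 40 and x2 = 4.
Solving simultaneously gives x1 = 2, x2 = 4.

x1 = 2, x2 = 4, maximum P = 92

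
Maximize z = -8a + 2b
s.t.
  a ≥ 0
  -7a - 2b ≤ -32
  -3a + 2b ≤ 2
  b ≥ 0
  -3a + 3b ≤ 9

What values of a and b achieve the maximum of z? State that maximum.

Vertices and z = -8a + 2b:
  (3, 11/2) → z = -13
  (32/7, 0) → z = -256/7
  (4, 7) → z = -18
The feasible region is unbounded (it extends along (1, 1), (1, 0)), but z strictly decreases along every unbounded feasible direction, so there is no improving ray and the maximum is attained at a vertex.

a = 3, b = 11/2, maximum z = -13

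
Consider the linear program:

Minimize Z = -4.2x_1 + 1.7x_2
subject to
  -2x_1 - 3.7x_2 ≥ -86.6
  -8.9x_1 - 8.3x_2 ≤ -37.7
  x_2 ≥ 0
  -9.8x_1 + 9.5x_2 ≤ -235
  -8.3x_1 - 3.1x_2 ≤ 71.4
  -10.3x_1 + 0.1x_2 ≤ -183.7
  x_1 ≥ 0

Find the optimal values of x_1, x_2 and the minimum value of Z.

x_1 = 43.3, x_2 = 0, minimum Z = -181.86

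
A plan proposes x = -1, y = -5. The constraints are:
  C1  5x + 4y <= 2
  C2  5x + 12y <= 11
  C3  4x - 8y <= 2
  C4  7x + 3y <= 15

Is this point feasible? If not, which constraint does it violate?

Constraint C3: 4x - 8y = 36, which is not ≤ 2. All other constraints are satisfied.

not feasible — violates C3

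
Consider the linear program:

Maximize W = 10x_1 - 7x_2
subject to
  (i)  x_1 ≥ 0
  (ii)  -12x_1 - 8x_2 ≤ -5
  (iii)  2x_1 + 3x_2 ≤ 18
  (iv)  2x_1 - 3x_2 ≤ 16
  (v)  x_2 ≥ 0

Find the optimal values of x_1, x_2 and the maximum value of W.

Extreme points and W = 10x_1 - 7x_2:
  (0, 5/8) → W = -35/8
  (0, 6) → W = -42
  (5/12, 0) → W = 25/6
  (17/2, 1/3) → W = 248/3
  (8, 0) → W = 80

x_1 = 17/2, x_2 = 1/3, maximum W = 248/3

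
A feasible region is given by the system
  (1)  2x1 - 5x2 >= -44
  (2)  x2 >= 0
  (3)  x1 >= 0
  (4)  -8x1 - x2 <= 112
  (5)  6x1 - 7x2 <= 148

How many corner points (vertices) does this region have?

4

Pairwise boundary intersections that survive every other constraint:
  (0, 44/5)
  (131/2, 35)
  (0, 0)
  (74/3, 0)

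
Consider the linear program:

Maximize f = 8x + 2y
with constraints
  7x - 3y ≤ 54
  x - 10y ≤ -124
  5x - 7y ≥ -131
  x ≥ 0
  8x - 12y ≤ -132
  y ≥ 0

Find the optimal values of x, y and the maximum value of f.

Feasible corners and f = 8x + 2y:
  (771/34, 1187/34) → f = 4271/17
  (87/5, 113/5) → f = 922/5
  (0, 62/5) → f = 124/5
  (42/17, 215/17) → f = 766/17
  (0, 131/7) → f = 262/7

At the optimal vertex, 7x - 3y = 54 and 5x - 7y = -131.
Solving simultaneously gives x = 771/34, y = 1187/34.

x = 771/34, y = 1187/34, maximum f = 4271/17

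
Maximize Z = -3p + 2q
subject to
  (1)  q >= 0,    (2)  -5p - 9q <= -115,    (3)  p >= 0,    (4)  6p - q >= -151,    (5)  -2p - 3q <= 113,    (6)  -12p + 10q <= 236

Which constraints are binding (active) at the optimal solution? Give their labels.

Vertices and Z = -3p + 2q:
  (23, 0) → Z = -69
  (0, 115/9) → Z = 230/9
  (0, 118/5) → Z = 236/5
The feasible region is unbounded (it extends along (5, 6), (1, 0)), but Z strictly decreases along every unbounded feasible direction, so there is no improving ray and the maximum is attained at a vertex.

The maximum is at (0, 118/5). Substituting into each constraint, equality holds for (3) and (6); the remaining constraints have slack.

(3) and (6)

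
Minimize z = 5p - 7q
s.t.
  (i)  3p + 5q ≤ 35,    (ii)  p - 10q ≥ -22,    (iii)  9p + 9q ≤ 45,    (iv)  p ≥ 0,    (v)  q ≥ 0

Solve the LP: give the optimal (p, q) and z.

p = 0, q = 11/5, minimum z = -77/5

At the optimal vertex, p - 10q = -22 and p = 0.
Solving simultaneously gives p = 0, q = 11/5.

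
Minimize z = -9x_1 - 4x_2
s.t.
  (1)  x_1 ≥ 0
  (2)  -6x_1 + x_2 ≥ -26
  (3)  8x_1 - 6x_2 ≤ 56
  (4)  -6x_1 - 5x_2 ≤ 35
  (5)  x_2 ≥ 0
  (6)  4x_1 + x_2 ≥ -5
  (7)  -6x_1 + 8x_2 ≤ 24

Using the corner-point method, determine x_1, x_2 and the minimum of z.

Feasible corners and z = -9x_1 - 4x_2:
  (0, 0) → z = 0
  (0, 3) → z = -12
  (13/3, 0) → z = -39
  (116/21, 50/7) → z = -548/7

x_1 = 116/21, x_2 = 50/7, minimum z = -548/7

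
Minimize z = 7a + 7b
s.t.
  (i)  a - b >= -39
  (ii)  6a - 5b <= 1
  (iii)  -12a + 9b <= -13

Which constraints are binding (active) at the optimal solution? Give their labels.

Corner points and z = 7a + 7b:
  (196, 235) → z = 3017
  (364/3, 481/3) → z = 5915/3
  (28/3, 11) → z = 427/3

The minimum is at (28/3, 11). Substituting into each constraint, equality holds for (ii) and (iii); the remaining constraints have slack.

(ii) and (iii)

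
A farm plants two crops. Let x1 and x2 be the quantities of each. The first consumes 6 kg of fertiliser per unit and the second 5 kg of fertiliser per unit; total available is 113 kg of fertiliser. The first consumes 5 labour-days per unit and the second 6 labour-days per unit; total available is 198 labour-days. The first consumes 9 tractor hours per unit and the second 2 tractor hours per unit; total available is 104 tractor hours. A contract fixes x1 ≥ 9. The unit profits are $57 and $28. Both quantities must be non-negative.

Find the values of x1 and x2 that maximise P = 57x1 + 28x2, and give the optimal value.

Feasible corners and P = 57x1 + 28x2:
  (104/9, 0) → P = 1976/3
  (9, 0) → P = 513
  (9, 23/2) → P = 835

The binding constraints are 9x1 + 2x2 = 104 and x1 = 9.
Solving simultaneously gives x1 = 9, x2 = 23/2.

x1 = 9, x2 = 23/2, maximum P = 835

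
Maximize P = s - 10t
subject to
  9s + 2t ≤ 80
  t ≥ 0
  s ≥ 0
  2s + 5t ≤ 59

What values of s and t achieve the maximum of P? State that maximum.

At the optimal vertex, 9s + 2t = 80 and t = 0.
Solving simultaneously gives s = 80/9, t = 0.

s = 80/9, t = 0, maximum P = 80/9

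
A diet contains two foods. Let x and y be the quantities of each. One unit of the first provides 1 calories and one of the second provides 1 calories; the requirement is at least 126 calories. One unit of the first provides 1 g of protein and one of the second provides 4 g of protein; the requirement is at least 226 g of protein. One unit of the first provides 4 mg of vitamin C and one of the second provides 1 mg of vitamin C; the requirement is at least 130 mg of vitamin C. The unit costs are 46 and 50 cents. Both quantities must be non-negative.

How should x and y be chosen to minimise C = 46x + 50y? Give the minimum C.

x = 278/3, y = 100/3, minimum C = 17788/3

The feasible region is unbounded (it extends along (0, 1), (1, 0)), but C strictly increases along every unbounded feasible direction, so there is no improving ray and the minimum is attained at a vertex.

At the optimal vertex, x + y = 126 and x + 4y = 226.
Solving simultaneously gives x = 278/3, y = 100/3.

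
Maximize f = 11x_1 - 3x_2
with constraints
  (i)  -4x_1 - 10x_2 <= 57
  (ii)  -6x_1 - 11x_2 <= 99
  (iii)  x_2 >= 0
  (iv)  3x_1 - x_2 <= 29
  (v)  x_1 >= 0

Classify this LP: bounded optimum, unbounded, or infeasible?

From the feasible point (29/3, 0), moving in the direction (1, 3) keeps every constraint satisfied while f increases without bound.

unbounded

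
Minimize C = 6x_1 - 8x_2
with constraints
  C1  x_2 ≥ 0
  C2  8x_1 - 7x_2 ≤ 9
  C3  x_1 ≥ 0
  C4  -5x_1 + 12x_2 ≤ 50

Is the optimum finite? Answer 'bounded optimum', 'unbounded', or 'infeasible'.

bounded optimum

Corner points and C = 6x_1 - 8x_2:
  (9/8, 0) → C = 27/4
  (0, 0) → C = 0
  (458/61, 445/61) → C = -812/61
  (0, 25/6) → C = -100/3
The feasible region has finitely many vertices and no improving ray; the minimum is -100/3 at (0, 25/6).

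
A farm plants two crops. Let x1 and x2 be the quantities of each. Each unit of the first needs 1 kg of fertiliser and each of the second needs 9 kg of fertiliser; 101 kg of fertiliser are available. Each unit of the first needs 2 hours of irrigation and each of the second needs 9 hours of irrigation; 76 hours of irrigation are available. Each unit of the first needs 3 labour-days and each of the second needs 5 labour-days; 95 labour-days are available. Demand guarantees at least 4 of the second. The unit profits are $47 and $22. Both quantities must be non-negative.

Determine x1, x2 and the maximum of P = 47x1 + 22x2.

x1 = 20, x2 = 4, maximum P = 1028

Feasible corners and P = 47x1 + 22x2:
  (0, 76/9) → P = 1672/9
  (0, 4) → P = 88
  (20, 4) → P = 1028

The optimum lies where 2x1 + 9x2 = 76 and x2 = 4.
Solving simultaneously gives x1 = 20, x2 = 4.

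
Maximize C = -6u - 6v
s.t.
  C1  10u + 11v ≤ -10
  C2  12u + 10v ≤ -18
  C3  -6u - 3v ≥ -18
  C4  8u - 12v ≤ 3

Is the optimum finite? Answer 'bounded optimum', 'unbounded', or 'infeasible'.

From the feasible point (-49/16, 15/8), moving in the direction (-11, 10) keeps every constraint satisfied while C increases without bound.

unbounded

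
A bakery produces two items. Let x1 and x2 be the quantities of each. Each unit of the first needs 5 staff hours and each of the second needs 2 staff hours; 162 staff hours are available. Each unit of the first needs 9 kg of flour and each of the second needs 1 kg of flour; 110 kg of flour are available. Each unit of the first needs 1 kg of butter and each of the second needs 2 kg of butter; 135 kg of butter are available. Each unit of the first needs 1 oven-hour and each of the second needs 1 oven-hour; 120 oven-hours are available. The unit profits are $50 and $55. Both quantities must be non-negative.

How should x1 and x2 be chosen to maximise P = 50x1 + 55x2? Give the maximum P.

x1 = 5, x2 = 65, maximum P = 3825

Feasible corners and P = 50x1 + 55x2:
  (0, 0) → P = 0
  (0, 135/2) → P = 7425/2
  (110/9, 0) → P = 5500/9
  (5, 65) → P = 3825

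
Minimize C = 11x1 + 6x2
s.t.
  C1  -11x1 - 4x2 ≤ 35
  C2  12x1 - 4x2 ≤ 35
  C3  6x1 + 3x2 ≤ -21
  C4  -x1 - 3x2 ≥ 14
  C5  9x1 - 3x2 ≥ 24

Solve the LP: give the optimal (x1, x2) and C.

Corner points and C = 11x1 + 6x2:
  (0, -35/4) → C = -105/2
  (-3/23, -193/23) → C = -1191/23
  (7/20, -77/10) → C = -847/20
  (1/5, -37/5) → C = -211/5

x1 = 0, x2 = -35/4, minimum C = -105/2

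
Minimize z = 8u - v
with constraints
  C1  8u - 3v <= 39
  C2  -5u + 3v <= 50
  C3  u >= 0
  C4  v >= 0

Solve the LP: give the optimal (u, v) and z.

Vertices and z = 8u - v:
  (89/3, 595/9) → z = 1541/9
  (39/8, 0) → z = 39
  (0, 50/3) → z = -50/3
  (0, 0) → z = 0

u = 0, v = 50/3, minimum z = -50/3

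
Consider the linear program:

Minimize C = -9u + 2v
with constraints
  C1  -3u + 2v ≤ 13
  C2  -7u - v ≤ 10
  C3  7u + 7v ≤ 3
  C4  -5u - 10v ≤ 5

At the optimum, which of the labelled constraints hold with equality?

Extreme points and C = -9u + 2v:
  (-73/42, 13/6) → C = 839/42
  (-19/13, 3/13) → C = 177/13
  (13/7, -10/7) → C = -137/7

The minimum is at (13/7, -10/7). Substituting into each constraint, equality holds for C3 and C4; the remaining constraints have slack.

C3 and C4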